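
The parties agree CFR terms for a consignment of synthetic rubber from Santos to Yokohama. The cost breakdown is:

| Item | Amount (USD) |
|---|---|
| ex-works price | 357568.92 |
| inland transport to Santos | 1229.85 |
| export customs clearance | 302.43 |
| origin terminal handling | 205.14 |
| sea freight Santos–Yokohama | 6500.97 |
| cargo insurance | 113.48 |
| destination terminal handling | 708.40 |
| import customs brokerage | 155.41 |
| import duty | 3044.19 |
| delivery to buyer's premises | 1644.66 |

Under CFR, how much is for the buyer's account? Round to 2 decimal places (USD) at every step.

CFR: the seller pays costs through ocean freight to the destination port, but not insurance.
Seller's account: goods 357568.92 + inland to port 1229.85 + export clearance 302.43 + origin terminal 205.14 + freight 6500.97 = 365807.31
Buyer's account: insurance 113.48 + destination terminal 708.40 + brokerage 155.41 + duty 3044.19 + delivery 1644.66 = 5666.14

Buyer's account: USD 5666.14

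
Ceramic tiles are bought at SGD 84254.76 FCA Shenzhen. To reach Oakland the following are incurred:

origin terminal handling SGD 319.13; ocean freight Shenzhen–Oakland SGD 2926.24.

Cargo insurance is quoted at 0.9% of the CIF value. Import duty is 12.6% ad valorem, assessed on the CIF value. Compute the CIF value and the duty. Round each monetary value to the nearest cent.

Let C be the CIF value. C = FCA price + pre-shipment costs + freight + 0.9% × C
C − 0.9% × C = 84254.76 + 319.13 + 2926.24
0.991 × C = 87500.13
C = 87500.13 / 0.991 = 88294.78
Insurance premium = 0.9% × 88294.78 = 794.65
Import duty = 88294.78 × 12.6% = 11125.14

CIF value: SGD 88294.78; import duty: SGD 11125.14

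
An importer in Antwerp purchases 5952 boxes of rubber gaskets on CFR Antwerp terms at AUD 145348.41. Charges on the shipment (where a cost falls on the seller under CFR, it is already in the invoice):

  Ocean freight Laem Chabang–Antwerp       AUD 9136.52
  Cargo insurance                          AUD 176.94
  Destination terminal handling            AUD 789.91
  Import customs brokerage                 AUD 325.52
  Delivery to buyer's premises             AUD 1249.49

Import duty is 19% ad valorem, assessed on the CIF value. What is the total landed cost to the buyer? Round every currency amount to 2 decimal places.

CFR: the seller pays costs through ocean freight to the destination port, but not insurance.
Already in the invoice (seller's account under CFR): freight — exclude.
CIF value = CFR price + insurance = 145348.41 + 176.94 = 145525.35
Import duty = 145525.35 × 19% = 27649.82
Buyer bears: insurance 176.94 + destination terminal 789.91 + brokerage 325.52 + delivery 1249.49 + duty 27649.82 = 30191.68
Landed cost = invoice 145348.41 + 30191.68 = 175540.09

Total landed cost: AUD 175540.09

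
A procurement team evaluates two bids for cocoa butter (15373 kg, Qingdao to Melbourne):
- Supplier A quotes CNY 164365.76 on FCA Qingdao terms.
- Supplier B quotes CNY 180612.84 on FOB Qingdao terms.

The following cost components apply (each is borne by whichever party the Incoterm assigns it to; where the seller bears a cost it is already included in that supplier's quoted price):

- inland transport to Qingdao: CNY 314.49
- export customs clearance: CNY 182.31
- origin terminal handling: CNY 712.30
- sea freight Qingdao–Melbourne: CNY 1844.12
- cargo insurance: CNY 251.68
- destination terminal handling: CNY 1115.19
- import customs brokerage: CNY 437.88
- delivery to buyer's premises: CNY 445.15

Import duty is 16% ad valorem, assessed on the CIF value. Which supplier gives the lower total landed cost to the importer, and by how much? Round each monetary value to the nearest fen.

Supplier A (FCA):
CIF value = FCA price + origin terminal + freight + insurance = 164365.76 + 712.30 + 1844.12 + 251.68 = 167173.86
Import duty = 167173.86 × 16% = 26747.82
Buyer bears (A): 712.30 + 1844.12 + 251.68 + 1115.19 + 437.88 + 445.15 = 4806.32
Landed cost (A) = invoice 164365.76 + 4806.32 + duty 26747.82 = 195919.90
Supplier B (FOB):
CIF value = FOB price + freight + insurance = 180612.84 + 1844.12 + 251.68 = 182708.64
Import duty = 182708.64 × 16% = 29233.38
Buyer bears (B): 1844.12 + 251.68 + 1115.19 + 437.88 + 445.15 = 4094.02
Landed cost (B) = invoice 180612.84 + 4094.02 + duty 29233.38 = 213940.24
Difference = |195919.90 − 213940.24| = 18020.34

Supplier A is cheaper by CNY 18020.34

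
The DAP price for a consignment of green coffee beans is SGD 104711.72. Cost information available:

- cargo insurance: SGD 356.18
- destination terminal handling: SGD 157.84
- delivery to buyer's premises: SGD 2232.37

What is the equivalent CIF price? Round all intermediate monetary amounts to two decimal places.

Not relevant to the conversion: insurance — on the seller under both DAP and CIF; already in the DAP price and stays in the CIF price.
From DAP to CIF, the seller no longer bears: destination terminal, delivery.
CIF price = 104711.72 − 157.84 − 2232.37 = 102321.51

CIF price: SGD 102321.51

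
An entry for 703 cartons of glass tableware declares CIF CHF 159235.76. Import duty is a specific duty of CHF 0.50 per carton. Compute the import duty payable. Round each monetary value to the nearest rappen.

Import duty = 703 × 0.50 = 351.50

Import duty: CHF 351.50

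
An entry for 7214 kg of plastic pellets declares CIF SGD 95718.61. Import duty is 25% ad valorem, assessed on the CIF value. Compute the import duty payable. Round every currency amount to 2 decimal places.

Import duty = 95718.61 × 25% = 23929.65

Import duty: SGD 23929.65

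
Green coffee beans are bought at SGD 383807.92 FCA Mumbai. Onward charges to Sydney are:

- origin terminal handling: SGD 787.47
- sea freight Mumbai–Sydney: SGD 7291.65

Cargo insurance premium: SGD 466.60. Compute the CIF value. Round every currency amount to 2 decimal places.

CIF value: SGD 392353.64

CIF = FCA price + pre-shipment costs + freight + insurance
CIF = 383807.92 + 787.47 + 7291.65 + 466.60 = 392353.64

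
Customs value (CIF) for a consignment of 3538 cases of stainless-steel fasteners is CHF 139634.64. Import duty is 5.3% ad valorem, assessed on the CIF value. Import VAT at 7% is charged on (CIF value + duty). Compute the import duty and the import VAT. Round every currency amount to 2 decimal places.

Import duty = 139634.64 × 5.3% = 7400.64
VAT base = CIF + duty = 139634.64 + 7400.64 = 147035.28
Import VAT = 147035.28 × 7% = 10292.47

Import duty: CHF 7400.64; import VAT: CHF 10292.47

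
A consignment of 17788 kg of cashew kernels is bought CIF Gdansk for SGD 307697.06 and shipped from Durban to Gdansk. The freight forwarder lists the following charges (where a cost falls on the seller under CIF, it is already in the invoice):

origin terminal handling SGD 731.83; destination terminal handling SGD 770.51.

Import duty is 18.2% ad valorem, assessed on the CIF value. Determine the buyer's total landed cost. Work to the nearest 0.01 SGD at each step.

CIF: the seller pays costs through ocean freight and marine insurance to the destination port.
Already in the invoice (seller's account under CIF): origin terminal — exclude.
The CIF price already equals the CIF value: 307697.06
Import duty = 307697.06 × 18.2% = 56000.86
Buyer bears: destination terminal 770.51 + duty 56000.86 = 56771.37
Landed cost = invoice 307697.06 + 56771.37 = 364468.43

Total landed cost: SGD 364468.43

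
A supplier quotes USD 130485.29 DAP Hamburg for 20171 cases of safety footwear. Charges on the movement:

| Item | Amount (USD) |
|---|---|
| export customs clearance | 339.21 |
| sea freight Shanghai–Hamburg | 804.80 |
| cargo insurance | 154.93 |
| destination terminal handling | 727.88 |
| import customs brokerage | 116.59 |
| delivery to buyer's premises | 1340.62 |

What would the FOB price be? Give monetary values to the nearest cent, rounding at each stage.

Not relevant to the conversion: export clearance — on the seller under both DAP and FOB; already in the DAP price and stays in the FOB price. brokerage — on the buyer under both terms; not part of either seller's price.
From DAP to FOB, the seller no longer bears: freight, insurance, destination terminal, delivery.
FOB price = 130485.29 − 804.80 − 154.93 − 727.88 − 1340.62 = 127457.06

FOB price: USD 127457.06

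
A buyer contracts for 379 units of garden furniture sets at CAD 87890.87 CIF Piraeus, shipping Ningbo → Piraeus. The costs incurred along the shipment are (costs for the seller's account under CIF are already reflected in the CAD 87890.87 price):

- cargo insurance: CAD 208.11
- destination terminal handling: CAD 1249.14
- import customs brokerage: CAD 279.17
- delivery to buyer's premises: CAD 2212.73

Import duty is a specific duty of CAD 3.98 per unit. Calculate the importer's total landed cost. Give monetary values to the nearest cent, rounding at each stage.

CIF: the seller pays costs through ocean freight and marine insurance to the destination port.
Already in the invoice (seller's account under CIF): insurance — exclude.
The CIF price already equals the CIF value: 87890.87
Import duty = 379 × 3.98 = 1508.42
Buyer bears: destination terminal 1249.14 + brokerage 279.17 + delivery 2212.73 + duty 1508.42 = 5249.46
Landed cost = invoice 87890.87 + 5249.46 = 93140.33

Total landed cost: CAD 93140.33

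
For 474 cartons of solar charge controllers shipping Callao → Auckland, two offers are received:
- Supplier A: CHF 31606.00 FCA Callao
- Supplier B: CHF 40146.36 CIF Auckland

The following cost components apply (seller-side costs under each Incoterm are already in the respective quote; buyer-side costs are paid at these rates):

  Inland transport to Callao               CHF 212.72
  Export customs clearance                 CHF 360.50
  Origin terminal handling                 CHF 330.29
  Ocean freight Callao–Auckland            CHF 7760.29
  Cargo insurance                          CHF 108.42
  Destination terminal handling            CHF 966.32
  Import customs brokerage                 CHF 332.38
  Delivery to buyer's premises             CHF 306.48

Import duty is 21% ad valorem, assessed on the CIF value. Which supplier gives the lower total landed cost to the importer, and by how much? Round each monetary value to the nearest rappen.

Supplier A (FCA):
CIF value = FCA price + origin terminal + freight + insurance = 31606.00 + 330.29 + 7760.29 + 108.42 = 39805.00
Import duty = 39805.00 × 21% = 8359.05
Buyer bears (A): 330.29 + 7760.29 + 108.42 + 966.32 + 332.38 + 306.48 = 9804.18
Landed cost (A) = invoice 31606.00 + 9804.18 + duty 8359.05 = 49769.23
Supplier B (CIF):
The CIF price already equals the CIF value: 40146.36
Import duty = 40146.36 × 21% = 8430.74
Buyer bears (B): 966.32 + 332.38 + 306.48 = 1605.18
Landed cost (B) = invoice 40146.36 + 1605.18 + duty 8430.74 = 50182.28
Difference = |49769.23 − 50182.28| = 413.05

Supplier A is cheaper by CHF 413.05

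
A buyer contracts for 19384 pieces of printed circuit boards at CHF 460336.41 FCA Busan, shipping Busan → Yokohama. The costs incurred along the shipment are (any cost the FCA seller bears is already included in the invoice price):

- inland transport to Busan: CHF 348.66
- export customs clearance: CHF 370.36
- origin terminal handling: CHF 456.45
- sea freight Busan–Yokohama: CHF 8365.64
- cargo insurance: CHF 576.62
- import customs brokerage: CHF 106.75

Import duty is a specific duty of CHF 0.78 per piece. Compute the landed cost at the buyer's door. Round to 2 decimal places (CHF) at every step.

FCA: the seller delivers export-cleared goods to the carrier; the buyer bears costs from that point.
Already in the invoice (seller's account under FCA): inland to port, export clearance — exclude.
CIF value = FCA price + origin terminal + freight + insurance = 460336.41 + 456.45 + 8365.64 + 576.62 = 469735.12
Import duty = 19384 × 0.78 = 15119.52
Buyer bears: origin terminal 456.45 + freight 8365.64 + insurance 576.62 + brokerage 106.75 + duty 15119.52 = 24624.98
Landed cost = invoice 460336.41 + 24624.98 = 484961.39

Total landed cost: CHF 484961.39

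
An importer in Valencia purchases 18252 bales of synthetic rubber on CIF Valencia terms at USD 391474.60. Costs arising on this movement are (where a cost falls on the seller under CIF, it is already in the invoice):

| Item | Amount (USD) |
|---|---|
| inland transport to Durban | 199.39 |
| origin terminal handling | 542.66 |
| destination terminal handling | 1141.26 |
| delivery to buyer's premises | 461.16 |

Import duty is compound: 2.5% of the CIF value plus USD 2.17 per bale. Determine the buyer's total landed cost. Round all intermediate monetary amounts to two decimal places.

CIF: the seller pays costs through ocean freight and marine insurance to the destination port.
Already in the invoice (seller's account under CIF): inland to port, origin terminal — exclude.
The CIF price already equals the CIF value: 391474.60
Ad valorem component: 391474.60 × 2.5% = 9786.87
Specific component: 18252 × 2.17 = 39606.84
Import duty = 9786.87 + 39606.84 = 49393.71
Buyer bears: destination terminal 1141.26 + delivery 461.16 + duty 49393.71 = 50996.13
Landed cost = invoice 391474.60 + 50996.13 = 442470.73

Total landed cost: USD 442470.73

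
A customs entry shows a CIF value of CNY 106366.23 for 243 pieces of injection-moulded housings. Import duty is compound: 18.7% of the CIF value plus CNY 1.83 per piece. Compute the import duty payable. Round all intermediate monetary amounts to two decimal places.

Ad valorem component: 106366.23 × 18.7% = 19890.49
Specific component: 243 × 1.83 = 444.69
Import duty = 19890.49 + 444.69 = 20335.18

Import duty: CNY 20335.18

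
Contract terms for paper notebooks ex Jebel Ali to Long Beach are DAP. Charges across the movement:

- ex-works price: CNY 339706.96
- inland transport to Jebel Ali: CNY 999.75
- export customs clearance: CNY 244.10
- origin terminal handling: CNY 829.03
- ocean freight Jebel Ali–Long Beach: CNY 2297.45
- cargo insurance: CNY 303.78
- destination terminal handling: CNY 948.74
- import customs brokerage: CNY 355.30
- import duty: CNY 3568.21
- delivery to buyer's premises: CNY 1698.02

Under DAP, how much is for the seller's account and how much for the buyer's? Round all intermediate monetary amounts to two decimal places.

DAP: the seller bears all costs to the named destination except import duty and clearance.
Seller's account: goods 339706.96 + inland to port 999.75 + export clearance 244.10 + origin terminal 829.03 + freight 2297.45 + insurance 303.78 + destination terminal 948.74 + delivery 1698.02 = 347027.83
Buyer's account: brokerage 355.30 + duty 3568.21 = 3923.51

Seller: CNY 347027.83; buyer: CNY 3923.51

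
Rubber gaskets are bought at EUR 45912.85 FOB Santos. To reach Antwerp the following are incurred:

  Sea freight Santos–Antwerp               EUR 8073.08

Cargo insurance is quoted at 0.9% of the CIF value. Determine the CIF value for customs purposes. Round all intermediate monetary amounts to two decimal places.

CIF value: EUR 54476.22

Let C be the CIF value. C = FOB price + freight + 0.9% × C
C − 0.9% × C = 45912.85 + 8073.08
0.991 × C = 53985.93
C = 53985.93 / 0.991 = 54476.22
Insurance premium = 0.9% × 54476.22 = 490.29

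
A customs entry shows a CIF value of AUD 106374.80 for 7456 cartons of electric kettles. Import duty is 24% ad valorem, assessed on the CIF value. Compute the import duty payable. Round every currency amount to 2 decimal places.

Import duty: AUD 25529.95

Import duty = 106374.80 × 24% = 25529.95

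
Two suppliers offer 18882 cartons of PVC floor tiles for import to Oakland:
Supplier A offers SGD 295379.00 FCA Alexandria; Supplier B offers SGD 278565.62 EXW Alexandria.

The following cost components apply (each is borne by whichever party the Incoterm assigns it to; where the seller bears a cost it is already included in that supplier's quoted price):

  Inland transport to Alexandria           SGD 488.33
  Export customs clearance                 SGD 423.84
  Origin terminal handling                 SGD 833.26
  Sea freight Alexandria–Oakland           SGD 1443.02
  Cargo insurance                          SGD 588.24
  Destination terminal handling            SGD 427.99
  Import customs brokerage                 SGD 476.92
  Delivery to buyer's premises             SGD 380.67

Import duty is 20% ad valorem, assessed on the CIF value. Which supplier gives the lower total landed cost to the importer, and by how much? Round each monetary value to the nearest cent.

Supplier A (FCA):
CIF value = FCA price + origin terminal + freight + insurance = 295379.00 + 833.26 + 1443.02 + 588.24 = 298243.52
Import duty = 298243.52 × 20% = 59648.70
Buyer bears (A): 833.26 + 1443.02 + 588.24 + 427.99 + 476.92 + 380.67 = 4150.10
Landed cost (A) = invoice 295379.00 + 4150.10 + duty 59648.70 = 359177.80
Supplier B (EXW):
CIF value = EXW price + inland to port + export clearance + origin terminal + freight + insurance = 278565.62 + 488.33 + 423.84 + 833.26 + 1443.02 + 588.24 = 282342.31
Import duty = 282342.31 × 20% = 56468.46
Buyer bears (B): 488.33 + 423.84 + 833.26 + 1443.02 + 588.24 + 427.99 + 476.92 + 380.67 = 5062.27
Landed cost (B) = invoice 278565.62 + 5062.27 + duty 56468.46 = 340096.35
Difference = |359177.80 − 340096.35| = 19081.45

Supplier B is cheaper by SGD 19081.45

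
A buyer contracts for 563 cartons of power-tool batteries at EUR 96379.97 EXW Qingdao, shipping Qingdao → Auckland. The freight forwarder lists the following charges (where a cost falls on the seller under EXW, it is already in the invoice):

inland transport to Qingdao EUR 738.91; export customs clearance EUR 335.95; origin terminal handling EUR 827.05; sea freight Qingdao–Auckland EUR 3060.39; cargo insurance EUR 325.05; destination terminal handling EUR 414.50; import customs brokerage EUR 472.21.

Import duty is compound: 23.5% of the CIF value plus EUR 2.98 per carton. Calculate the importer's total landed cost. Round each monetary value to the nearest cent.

EXW: the seller makes goods available at their premises; the buyer bears all onward costs.
CIF value = EXW price + inland to port + export clearance + origin terminal + freight + insurance = 96379.97 + 738.91 + 335.95 + 827.05 + 3060.39 + 325.05 = 101667.32
Ad valorem component: 101667.32 × 23.5% = 23891.82
Specific component: 563 × 2.98 = 1677.74
Import duty = 23891.82 + 1677.74 = 25569.56
Buyer bears: inland to port 738.91 + export clearance 335.95 + origin terminal 827.05 + freight 3060.39 + insurance 325.05 + destination terminal 414.50 + brokerage 472.21 + duty 25569.56 = 31743.62
Landed cost = invoice 96379.97 + 31743.62 = 128123.59

Total landed cost: EUR 128123.59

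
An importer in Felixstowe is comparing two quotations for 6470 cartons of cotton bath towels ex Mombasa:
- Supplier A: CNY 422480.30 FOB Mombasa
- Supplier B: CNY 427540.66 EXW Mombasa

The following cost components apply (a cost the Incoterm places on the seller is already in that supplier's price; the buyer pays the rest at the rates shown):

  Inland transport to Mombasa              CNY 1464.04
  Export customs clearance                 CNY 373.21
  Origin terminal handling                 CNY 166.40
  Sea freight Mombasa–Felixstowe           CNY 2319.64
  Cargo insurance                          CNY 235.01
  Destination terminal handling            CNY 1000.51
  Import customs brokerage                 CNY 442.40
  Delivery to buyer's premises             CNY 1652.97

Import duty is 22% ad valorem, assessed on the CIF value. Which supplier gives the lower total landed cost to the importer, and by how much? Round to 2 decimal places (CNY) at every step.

Supplier A is cheaper by CNY 8618.09

Supplier A (FOB):
CIF value = FOB price + freight + insurance = 422480.30 + 2319.64 + 235.01 = 425034.95
Import duty = 425034.95 × 22% = 93507.69
Buyer bears (A): 2319.64 + 235.01 + 1000.51 + 442.40 + 1652.97 = 5650.53
Landed cost (A) = invoice 422480.30 + 5650.53 + duty 93507.69 = 521638.52
Supplier B (EXW):
CIF value = EXW price + inland to port + export clearance + origin terminal + freight + insurance = 427540.66 + 1464.04 + 373.21 + 166.40 + 2319.64 + 235.01 = 432098.96
Import duty = 432098.96 × 22% = 95061.77
Buyer bears (B): 1464.04 + 373.21 + 166.40 + 2319.64 + 235.01 + 1000.51 + 442.40 + 1652.97 = 7654.18
Landed cost (B) = invoice 427540.66 + 7654.18 + duty 95061.77 = 530256.61
Difference = |521638.52 − 530256.61| = 8618.09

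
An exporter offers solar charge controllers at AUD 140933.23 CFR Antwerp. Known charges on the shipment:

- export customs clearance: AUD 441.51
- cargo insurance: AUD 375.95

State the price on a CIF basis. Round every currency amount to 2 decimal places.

Not relevant to the conversion: export clearance — on the seller under both CFR and CIF; already in the CFR price and stays in the CIF price.
From CFR to CIF, the seller additionally bears: insurance.
CIF price = 140933.23 + 375.95 = 141309.18

CIF price: AUD 141309.18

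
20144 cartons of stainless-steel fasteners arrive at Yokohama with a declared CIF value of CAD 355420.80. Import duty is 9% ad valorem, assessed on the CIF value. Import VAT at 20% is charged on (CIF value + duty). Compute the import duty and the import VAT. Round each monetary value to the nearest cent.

Import duty = 355420.80 × 9% = 31987.87
VAT base = CIF + duty = 355420.80 + 31987.87 = 387408.67
Import VAT = 387408.67 × 20% = 77481.73

Import duty: CAD 31987.87; import VAT: CAD 77481.73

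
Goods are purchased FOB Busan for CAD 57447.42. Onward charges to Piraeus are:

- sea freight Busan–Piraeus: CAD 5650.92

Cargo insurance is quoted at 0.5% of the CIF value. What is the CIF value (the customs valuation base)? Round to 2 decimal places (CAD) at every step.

CIF value: CAD 63415.42

Let C be the CIF value. C = FOB price + freight + 0.5% × C
C − 0.5% × C = 57447.42 + 5650.92
0.995 × C = 63098.34
C = 63098.34 / 0.995 = 63415.42
Insurance premium = 0.5% × 63415.42 = 317.08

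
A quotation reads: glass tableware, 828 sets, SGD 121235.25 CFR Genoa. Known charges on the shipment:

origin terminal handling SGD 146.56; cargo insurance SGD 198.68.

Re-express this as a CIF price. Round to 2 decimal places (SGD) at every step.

CIF price: SGD 121433.93

Not relevant to the conversion: origin terminal — on the seller under both CFR and CIF; already in the CFR price and stays in the CIF price.
From CFR to CIF, the seller additionally bears: insurance.
CIF price = 121235.25 + 198.68 = 121433.93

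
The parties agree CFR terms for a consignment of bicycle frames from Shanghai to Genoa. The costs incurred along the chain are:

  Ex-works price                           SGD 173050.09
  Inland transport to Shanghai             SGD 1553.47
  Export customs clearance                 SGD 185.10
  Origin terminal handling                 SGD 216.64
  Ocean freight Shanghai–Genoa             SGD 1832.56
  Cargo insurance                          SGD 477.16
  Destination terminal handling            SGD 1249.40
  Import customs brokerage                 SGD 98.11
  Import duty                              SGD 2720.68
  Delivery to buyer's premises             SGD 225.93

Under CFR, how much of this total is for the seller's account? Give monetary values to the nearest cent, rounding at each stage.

CFR: the seller pays costs through ocean freight to the destination port, but not insurance.
Seller's account: goods 173050.09 + inland to port 1553.47 + export clearance 185.10 + origin terminal 216.64 + freight 1832.56 = 176837.86
Buyer's account: insurance 477.16 + destination terminal 1249.40 + brokerage 98.11 + duty 2720.68 + delivery 225.93 = 4771.28

Seller's account: SGD 176837.86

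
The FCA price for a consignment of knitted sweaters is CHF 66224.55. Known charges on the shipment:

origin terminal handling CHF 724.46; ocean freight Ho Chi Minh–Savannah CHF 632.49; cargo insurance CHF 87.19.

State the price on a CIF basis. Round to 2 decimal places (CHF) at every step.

CIF price: CHF 67668.69

From FCA to CIF, the seller additionally bears: origin terminal, freight, insurance.
CIF price = 66224.55 + 724.46 + 632.49 + 87.19 = 67668.69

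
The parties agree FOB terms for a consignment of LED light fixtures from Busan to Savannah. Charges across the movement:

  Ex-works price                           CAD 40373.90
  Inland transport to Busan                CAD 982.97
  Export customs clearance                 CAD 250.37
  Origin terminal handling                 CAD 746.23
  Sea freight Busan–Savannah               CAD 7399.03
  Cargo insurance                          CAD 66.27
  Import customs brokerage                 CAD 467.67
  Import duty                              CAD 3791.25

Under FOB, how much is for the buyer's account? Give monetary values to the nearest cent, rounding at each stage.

Buyer's account: CAD 11724.22

FOB: the seller bears costs until goods are on board at the origin port; the buyer bears freight, insurance and all costs thereafter.
Seller's account: goods 40373.90 + inland to port 982.97 + export clearance 250.37 + origin terminal 746.23 = 42353.47
Buyer's account: freight 7399.03 + insurance 66.27 + brokerage 467.67 + duty 3791.25 = 11724.22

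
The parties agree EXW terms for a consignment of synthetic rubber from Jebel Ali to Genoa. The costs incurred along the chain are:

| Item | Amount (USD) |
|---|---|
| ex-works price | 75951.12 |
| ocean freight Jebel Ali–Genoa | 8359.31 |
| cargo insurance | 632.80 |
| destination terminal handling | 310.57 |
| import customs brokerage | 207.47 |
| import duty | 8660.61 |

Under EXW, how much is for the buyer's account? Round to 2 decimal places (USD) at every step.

Buyer's account: USD 18170.76

EXW: the seller makes goods available at their premises; the buyer bears all onward costs.
Seller's account: goods 75951.12 = 75951.12
Buyer's account: freight 8359.31 + insurance 632.80 + destination terminal 310.57 + brokerage 207.47 + duty 8660.61 = 18170.76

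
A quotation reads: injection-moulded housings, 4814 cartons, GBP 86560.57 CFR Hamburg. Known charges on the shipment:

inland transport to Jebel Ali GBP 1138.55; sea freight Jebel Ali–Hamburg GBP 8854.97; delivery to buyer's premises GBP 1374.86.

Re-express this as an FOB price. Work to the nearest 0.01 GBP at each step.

Not relevant to the conversion: inland to port — on the seller under both CFR and FOB; already in the CFR price and stays in the FOB price. delivery — on the buyer under both terms; not part of either seller's price.
From CFR to FOB, the seller no longer bears: freight.
FOB price = 86560.57 − 8854.97 = 77705.60

FOB price: GBP 77705.60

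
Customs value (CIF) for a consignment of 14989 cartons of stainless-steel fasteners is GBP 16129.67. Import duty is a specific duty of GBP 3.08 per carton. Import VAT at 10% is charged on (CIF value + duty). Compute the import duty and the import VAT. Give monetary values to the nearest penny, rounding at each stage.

Import duty = 14989 × 3.08 = 46166.12
VAT base = CIF + duty = 16129.67 + 46166.12 = 62295.79
Import VAT = 62295.79 × 10% = 6229.58

Import duty: GBP 46166.12; import VAT: GBP 6229.58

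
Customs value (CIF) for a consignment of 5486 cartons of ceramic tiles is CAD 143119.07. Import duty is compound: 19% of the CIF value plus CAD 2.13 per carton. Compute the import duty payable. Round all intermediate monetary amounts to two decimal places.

Import duty: CAD 38877.80

Ad valorem component: 143119.07 × 19% = 27192.62
Specific component: 5486 × 2.13 = 11685.18
Import duty = 27192.62 + 11685.18 = 38877.80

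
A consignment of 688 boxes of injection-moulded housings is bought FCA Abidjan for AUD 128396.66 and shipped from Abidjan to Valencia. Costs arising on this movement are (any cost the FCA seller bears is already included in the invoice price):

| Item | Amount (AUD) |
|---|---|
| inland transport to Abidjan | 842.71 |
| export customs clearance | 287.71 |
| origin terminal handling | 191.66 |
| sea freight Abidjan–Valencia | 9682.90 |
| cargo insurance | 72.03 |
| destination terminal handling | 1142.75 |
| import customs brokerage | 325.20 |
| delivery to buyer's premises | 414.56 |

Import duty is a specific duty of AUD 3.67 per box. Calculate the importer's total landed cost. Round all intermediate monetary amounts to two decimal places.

FCA: the seller delivers export-cleared goods to the carrier; the buyer bears costs from that point.
Already in the invoice (seller's account under FCA): inland to port, export clearance — exclude.
CIF value = FCA price + origin terminal + freight + insurance = 128396.66 + 191.66 + 9682.90 + 72.03 = 138343.25
Import duty = 688 × 3.67 = 2524.96
Buyer bears: origin terminal 191.66 + freight 9682.90 + insurance 72.03 + destination terminal 1142.75 + brokerage 325.20 + delivery 414.56 + duty 2524.96 = 14354.06
Landed cost = invoice 128396.66 + 14354.06 = 142750.72

Total landed cost: AUD 142750.72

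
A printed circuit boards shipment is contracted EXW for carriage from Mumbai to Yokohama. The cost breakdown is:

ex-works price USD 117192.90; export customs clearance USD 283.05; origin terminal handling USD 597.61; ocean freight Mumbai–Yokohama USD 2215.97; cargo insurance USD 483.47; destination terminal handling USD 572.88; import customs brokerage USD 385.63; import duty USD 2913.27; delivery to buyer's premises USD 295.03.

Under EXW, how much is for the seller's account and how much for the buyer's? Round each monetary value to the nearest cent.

EXW: the seller makes goods available at their premises; the buyer bears all onward costs.
Seller's account: goods 117192.90 = 117192.90
Buyer's account: export clearance 283.05 + origin terminal 597.61 + freight 2215.97 + insurance 483.47 + destination terminal 572.88 + brokerage 385.63 + duty 2913.27 + delivery 295.03 = 7746.91

Seller: USD 117192.90; buyer: USD 7746.91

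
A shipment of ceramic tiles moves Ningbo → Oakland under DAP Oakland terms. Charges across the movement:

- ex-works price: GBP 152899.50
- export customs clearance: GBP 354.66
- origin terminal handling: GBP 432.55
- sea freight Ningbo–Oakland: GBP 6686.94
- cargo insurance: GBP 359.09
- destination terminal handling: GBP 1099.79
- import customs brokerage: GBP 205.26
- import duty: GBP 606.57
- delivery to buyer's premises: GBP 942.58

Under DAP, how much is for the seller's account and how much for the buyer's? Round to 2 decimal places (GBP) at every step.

DAP: the seller bears all costs to the named destination except import duty and clearance.
Seller's account: goods 152899.50 + export clearance 354.66 + origin terminal 432.55 + freight 6686.94 + insurance 359.09 + destination terminal 1099.79 + delivery 942.58 = 162775.11
Buyer's account: brokerage 205.26 + duty 606.57 = 811.83

Seller: GBP 162775.11; buyer: GBP 811.83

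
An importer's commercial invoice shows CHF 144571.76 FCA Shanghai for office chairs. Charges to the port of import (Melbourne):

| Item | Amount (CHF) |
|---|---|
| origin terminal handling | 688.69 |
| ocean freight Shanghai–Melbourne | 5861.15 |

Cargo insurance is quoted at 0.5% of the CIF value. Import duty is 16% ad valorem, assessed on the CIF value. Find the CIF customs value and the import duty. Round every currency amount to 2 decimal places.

Let C be the CIF value. C = FCA price + pre-shipment costs + freight + 0.5% × C
C − 0.5% × C = 144571.76 + 688.69 + 5861.15
0.995 × C = 151121.60
C = 151121.60 / 0.995 = 151881.01
Insurance premium = 0.5% × 151881.01 = 759.41
Import duty = 151881.01 × 16% = 24300.96

CIF value: CHF 151881.01; import duty: CHF 24300.96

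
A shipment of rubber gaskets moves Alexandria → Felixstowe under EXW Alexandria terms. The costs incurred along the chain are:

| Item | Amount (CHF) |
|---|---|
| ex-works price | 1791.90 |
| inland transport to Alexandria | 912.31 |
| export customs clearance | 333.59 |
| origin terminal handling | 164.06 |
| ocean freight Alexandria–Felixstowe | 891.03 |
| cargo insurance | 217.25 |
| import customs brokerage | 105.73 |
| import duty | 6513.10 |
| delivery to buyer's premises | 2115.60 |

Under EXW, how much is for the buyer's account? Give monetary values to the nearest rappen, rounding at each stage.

EXW: the seller makes goods available at their premises; the buyer bears all onward costs.
Seller's account: goods 1791.90 = 1791.90
Buyer's account: inland to port 912.31 + export clearance 333.59 + origin terminal 164.06 + freight 891.03 + insurance 217.25 + brokerage 105.73 + duty 6513.10 + delivery 2115.60 = 11252.67

Buyer's account: CHF 11252.67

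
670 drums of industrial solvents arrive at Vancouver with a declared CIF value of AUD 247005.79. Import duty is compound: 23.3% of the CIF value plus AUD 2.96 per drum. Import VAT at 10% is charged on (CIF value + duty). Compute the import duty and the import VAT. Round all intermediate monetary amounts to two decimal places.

Import duty: AUD 59535.55; import VAT: AUD 30654.13

Ad valorem component: 247005.79 × 23.3% = 57552.35
Specific component: 670 × 2.96 = 1983.20
Import duty = 57552.35 + 1983.20 = 59535.55
VAT base = CIF + duty = 247005.79 + 59535.55 = 306541.34
Import VAT = 306541.34 × 10% = 30654.13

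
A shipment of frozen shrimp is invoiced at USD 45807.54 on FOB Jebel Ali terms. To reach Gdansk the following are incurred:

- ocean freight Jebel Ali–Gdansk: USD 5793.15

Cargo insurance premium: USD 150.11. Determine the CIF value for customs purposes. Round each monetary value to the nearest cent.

CIF value: USD 51750.80

CIF = FOB price + freight + insurance
CIF = 45807.54 + 5793.15 + 150.11 = 51750.80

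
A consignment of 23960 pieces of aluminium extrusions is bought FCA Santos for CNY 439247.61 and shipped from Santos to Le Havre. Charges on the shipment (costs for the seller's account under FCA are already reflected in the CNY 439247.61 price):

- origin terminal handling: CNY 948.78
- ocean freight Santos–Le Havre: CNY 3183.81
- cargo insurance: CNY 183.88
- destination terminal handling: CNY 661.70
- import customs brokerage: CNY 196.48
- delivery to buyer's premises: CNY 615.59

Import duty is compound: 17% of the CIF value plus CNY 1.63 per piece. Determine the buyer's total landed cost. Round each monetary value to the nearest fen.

FCA: the seller delivers export-cleared goods to the carrier; the buyer bears costs from that point.
CIF value = FCA price + origin terminal + freight + insurance = 439247.61 + 948.78 + 3183.81 + 183.88 = 443564.08
Ad valorem component: 443564.08 × 17% = 75405.89
Specific component: 23960 × 1.63 = 39054.80
Import duty = 75405.89 + 39054.80 = 114460.69
Buyer bears: origin terminal 948.78 + freight 3183.81 + insurance 183.88 + destination terminal 661.70 + brokerage 196.48 + delivery 615.59 + duty 114460.69 = 120250.93
Landed cost = invoice 439247.61 + 120250.93 = 559498.54

Total landed cost: CNY 559498.54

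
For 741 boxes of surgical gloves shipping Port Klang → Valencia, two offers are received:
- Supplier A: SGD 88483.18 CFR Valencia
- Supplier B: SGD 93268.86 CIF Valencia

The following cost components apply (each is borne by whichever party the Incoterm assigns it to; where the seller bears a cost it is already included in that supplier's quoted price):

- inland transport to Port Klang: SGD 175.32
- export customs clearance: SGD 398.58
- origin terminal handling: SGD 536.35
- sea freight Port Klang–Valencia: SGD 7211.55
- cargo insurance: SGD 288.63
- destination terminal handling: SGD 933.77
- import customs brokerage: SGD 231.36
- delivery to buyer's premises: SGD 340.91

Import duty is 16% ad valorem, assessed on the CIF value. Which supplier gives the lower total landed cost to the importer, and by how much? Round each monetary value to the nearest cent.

Supplier A is cheaper by SGD 5216.58

Supplier A (CFR):
CIF value = CFR price + insurance = 88483.18 + 288.63 = 88771.81
Import duty = 88771.81 × 16% = 14203.49
Buyer bears (A): 288.63 + 933.77 + 231.36 + 340.91 = 1794.67
Landed cost (A) = invoice 88483.18 + 1794.67 + duty 14203.49 = 104481.34
Supplier B (CIF):
The CIF price already equals the CIF value: 93268.86
Import duty = 93268.86 × 16% = 14923.02
Buyer bears (B): 933.77 + 231.36 + 340.91 = 1506.04
Landed cost (B) = invoice 93268.86 + 1506.04 + duty 14923.02 = 109697.92
Difference = |104481.34 − 109697.92| = 5216.58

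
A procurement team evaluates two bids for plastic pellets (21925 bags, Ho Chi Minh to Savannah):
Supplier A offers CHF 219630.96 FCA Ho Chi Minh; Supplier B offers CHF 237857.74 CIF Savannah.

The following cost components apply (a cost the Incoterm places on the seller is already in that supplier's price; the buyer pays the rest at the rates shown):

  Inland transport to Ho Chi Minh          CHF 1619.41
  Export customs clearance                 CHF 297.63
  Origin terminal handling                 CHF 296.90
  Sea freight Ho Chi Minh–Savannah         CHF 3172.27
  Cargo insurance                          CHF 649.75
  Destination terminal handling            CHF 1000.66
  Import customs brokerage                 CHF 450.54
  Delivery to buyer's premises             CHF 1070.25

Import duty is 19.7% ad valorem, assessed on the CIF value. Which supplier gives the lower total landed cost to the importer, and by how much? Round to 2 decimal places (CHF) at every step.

Supplier A (FCA):
CIF value = FCA price + origin terminal + freight + insurance = 219630.96 + 296.90 + 3172.27 + 649.75 = 223749.88
Import duty = 223749.88 × 19.7% = 44078.73
Buyer bears (A): 296.90 + 3172.27 + 649.75 + 1000.66 + 450.54 + 1070.25 = 6640.37
Landed cost (A) = invoice 219630.96 + 6640.37 + duty 44078.73 = 270350.06
Supplier B (CIF):
The CIF price already equals the CIF value: 237857.74
Import duty = 237857.74 × 19.7% = 46857.97
Buyer bears (B): 1000.66 + 450.54 + 1070.25 = 2521.45
Landed cost (B) = invoice 237857.74 + 2521.45 + duty 46857.97 = 287237.16
Difference = |270350.06 − 287237.16| = 16887.10

Supplier A is cheaper by CHF 16887.10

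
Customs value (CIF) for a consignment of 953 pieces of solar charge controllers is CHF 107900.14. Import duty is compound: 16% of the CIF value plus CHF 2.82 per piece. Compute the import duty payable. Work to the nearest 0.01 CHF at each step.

Import duty: CHF 19951.48

Ad valorem component: 107900.14 × 16% = 17264.02
Specific component: 953 × 2.82 = 2687.46
Import duty = 17264.02 + 2687.46 = 19951.48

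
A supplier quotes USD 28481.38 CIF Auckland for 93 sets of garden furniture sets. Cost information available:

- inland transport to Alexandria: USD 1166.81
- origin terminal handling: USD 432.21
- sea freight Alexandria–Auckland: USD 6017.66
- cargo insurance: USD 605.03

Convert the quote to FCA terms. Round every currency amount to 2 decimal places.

FCA price: USD 21426.48

Not relevant to the conversion: inland to port — on the seller under both CIF and FCA; already in the CIF price and stays in the FCA price.
From CIF to FCA, the seller no longer bears: origin terminal, freight, insurance.
FCA price = 28481.38 − 432.21 − 6017.66 − 605.03 = 21426.48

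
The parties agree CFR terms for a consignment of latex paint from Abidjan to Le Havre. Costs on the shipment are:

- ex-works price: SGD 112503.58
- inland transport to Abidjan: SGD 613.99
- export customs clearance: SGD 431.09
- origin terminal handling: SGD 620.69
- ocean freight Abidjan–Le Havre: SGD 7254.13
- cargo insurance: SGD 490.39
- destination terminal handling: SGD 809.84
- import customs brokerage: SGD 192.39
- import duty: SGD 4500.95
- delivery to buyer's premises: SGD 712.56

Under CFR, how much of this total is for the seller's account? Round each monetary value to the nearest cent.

CFR: the seller pays costs through ocean freight to the destination port, but not insurance.
Seller's account: goods 112503.58 + inland to port 613.99 + export clearance 431.09 + origin terminal 620.69 + freight 7254.13 = 121423.48
Buyer's account: insurance 490.39 + destination terminal 809.84 + brokerage 192.39 + duty 4500.95 + delivery 712.56 = 6706.13

Seller's account: SGD 121423.48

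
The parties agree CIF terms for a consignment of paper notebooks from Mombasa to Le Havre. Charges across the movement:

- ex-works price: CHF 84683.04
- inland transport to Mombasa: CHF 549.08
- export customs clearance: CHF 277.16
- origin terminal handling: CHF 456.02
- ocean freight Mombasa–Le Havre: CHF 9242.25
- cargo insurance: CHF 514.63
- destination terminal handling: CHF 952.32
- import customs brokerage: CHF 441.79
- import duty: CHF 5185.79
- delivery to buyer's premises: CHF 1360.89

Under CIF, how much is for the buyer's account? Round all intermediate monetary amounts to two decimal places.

CIF: the seller pays costs through ocean freight and marine insurance to the destination port.
Seller's account: goods 84683.04 + inland to port 549.08 + export clearance 277.16 + origin terminal 456.02 + freight 9242.25 + insurance 514.63 = 95722.18
Buyer's account: destination terminal 952.32 + brokerage 441.79 + duty 5185.79 + delivery 1360.89 = 7940.79

Buyer's account: CHF 7940.79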